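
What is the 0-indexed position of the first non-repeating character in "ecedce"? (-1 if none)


Input: ecedce
Character frequencies:
  'c': 2
  'd': 1
  'e': 3
Scanning left to right for freq == 1:
  Position 0 ('e'): freq=3, skip
  Position 1 ('c'): freq=2, skip
  Position 2 ('e'): freq=3, skip
  Position 3 ('d'): unique! => answer = 3

3


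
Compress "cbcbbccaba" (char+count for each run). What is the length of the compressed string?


Input: cbcbbccaba
Runs:
  'c' x 1 => "c1"
  'b' x 1 => "b1"
  'c' x 1 => "c1"
  'b' x 2 => "b2"
  'c' x 2 => "c2"
  'a' x 1 => "a1"
  'b' x 1 => "b1"
  'a' x 1 => "a1"
Compressed: "c1b1c1b2c2a1b1a1"
Compressed length: 16

16


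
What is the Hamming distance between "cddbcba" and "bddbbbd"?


Comparing "cddbcba" and "bddbbbd" position by position:
  Position 0: 'c' vs 'b' => differ
  Position 1: 'd' vs 'd' => same
  Position 2: 'd' vs 'd' => same
  Position 3: 'b' vs 'b' => same
  Position 4: 'c' vs 'b' => differ
  Position 5: 'b' vs 'b' => same
  Position 6: 'a' vs 'd' => differ
Total differences (Hamming distance): 3

3


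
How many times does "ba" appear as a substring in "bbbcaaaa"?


Searching for "ba" in "bbbcaaaa"
Scanning each position:
  Position 0: "bb" => no
  Position 1: "bb" => no
  Position 2: "bc" => no
  Position 3: "ca" => no
  Position 4: "aa" => no
  Position 5: "aa" => no
  Position 6: "aa" => no
Total occurrences: 0

0


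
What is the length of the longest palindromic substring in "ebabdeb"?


Input: "ebabdeb"
Checking substrings for palindromes:
  [1:4] "bab" (len 3) => palindrome
Longest palindromic substring: "bab" with length 3

3


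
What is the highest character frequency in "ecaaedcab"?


Input: ecaaedcab
Character counts:
  'a': 3
  'b': 1
  'c': 2
  'd': 1
  'e': 2
Maximum frequency: 3

3


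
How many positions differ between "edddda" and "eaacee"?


Comparing "edddda" and "eaacee" position by position:
  Position 0: 'e' vs 'e' => same
  Position 1: 'd' vs 'a' => DIFFER
  Position 2: 'd' vs 'a' => DIFFER
  Position 3: 'd' vs 'c' => DIFFER
  Position 4: 'd' vs 'e' => DIFFER
  Position 5: 'a' vs 'e' => DIFFER
Positions that differ: 5

5


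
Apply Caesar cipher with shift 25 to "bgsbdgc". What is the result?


Caesar cipher: shift "bgsbdgc" by 25
  'b' (pos 1) + 25 = pos 0 = 'a'
  'g' (pos 6) + 25 = pos 5 = 'f'
  's' (pos 18) + 25 = pos 17 = 'r'
  'b' (pos 1) + 25 = pos 0 = 'a'
  'd' (pos 3) + 25 = pos 2 = 'c'
  'g' (pos 6) + 25 = pos 5 = 'f'
  'c' (pos 2) + 25 = pos 1 = 'b'
Result: afracfb

afracfb


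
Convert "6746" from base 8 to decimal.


Input: "6746" in base 8
Positional expansion:
  Digit '6' (value 6) x 8^3 = 3072
  Digit '7' (value 7) x 8^2 = 448
  Digit '4' (value 4) x 8^1 = 32
  Digit '6' (value 6) x 8^0 = 6
Sum = 3558

3558


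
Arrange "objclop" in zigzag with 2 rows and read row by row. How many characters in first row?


Zigzag "objclop" into 2 rows:
Placing characters:
  'o' => row 0
  'b' => row 1
  'j' => row 0
  'c' => row 1
  'l' => row 0
  'o' => row 1
  'p' => row 0
Rows:
  Row 0: "ojlp"
  Row 1: "bco"
First row length: 4

4


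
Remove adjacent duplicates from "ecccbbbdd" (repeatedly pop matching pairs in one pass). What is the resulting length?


Input: ecccbbbdd
Stack-based adjacent duplicate removal:
  Read 'e': push. Stack: e
  Read 'c': push. Stack: ec
  Read 'c': matches stack top 'c' => pop. Stack: e
  Read 'c': push. Stack: ec
  Read 'b': push. Stack: ecb
  Read 'b': matches stack top 'b' => pop. Stack: ec
  Read 'b': push. Stack: ecb
  Read 'd': push. Stack: ecbd
  Read 'd': matches stack top 'd' => pop. Stack: ecb
Final stack: "ecb" (length 3)

3


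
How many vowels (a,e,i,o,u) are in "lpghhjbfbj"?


Input: lpghhjbfbj
Checking each character:
  'l' at position 0: consonant
  'p' at position 1: consonant
  'g' at position 2: consonant
  'h' at position 3: consonant
  'h' at position 4: consonant
  'j' at position 5: consonant
  'b' at position 6: consonant
  'f' at position 7: consonant
  'b' at position 8: consonant
  'j' at position 9: consonant
Total vowels: 0

0


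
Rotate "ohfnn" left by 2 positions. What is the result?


Input: "ohfnn", rotate left by 2
First 2 characters: "oh"
Remaining characters: "fnn"
Concatenate remaining + first: "fnn" + "oh" = "fnnoh"

fnnoh


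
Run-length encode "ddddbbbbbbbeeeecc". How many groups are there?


Input: ddddbbbbbbbeeeecc
Scanning for consecutive runs:
  Group 1: 'd' x 4 (positions 0-3)
  Group 2: 'b' x 7 (positions 4-10)
  Group 3: 'e' x 4 (positions 11-14)
  Group 4: 'c' x 2 (positions 15-16)
Total groups: 4

4


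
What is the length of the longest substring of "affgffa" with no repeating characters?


Input: "affgffa"
Sliding window (track last position of each char):
  Position 0 ('a'): window [0,0] length 1 -- new best
  Position 1 ('f'): window [0,1] length 2 -- new best
  Position 2 ('f'): repeat (last at 1), move window start to 2
  Position 2 ('f'): window [2,2] length 1
  Position 3 ('g'): window [2,3] length 2
  Position 4 ('f'): repeat (last at 2), move window start to 3
  Position 4 ('f'): window [3,4] length 2
  Position 5 ('f'): repeat (last at 4), move window start to 5
  Position 5 ('f'): window [5,5] length 1
  Position 6 ('a'): window [5,6] length 2
Longest substring with no repeats: "af" with length 2

2


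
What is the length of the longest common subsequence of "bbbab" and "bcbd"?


LCS of "bbbab" and "bcbd"
DP table:
           b    c    b    d
      0    0    0    0    0
  b   0    1    1    1    1
  b   0    1    1    2    2
  b   0    1    1    2    2
  a   0    1    1    2    2
  b   0    1    1    2    2
LCS length = dp[5][4] = 2

2


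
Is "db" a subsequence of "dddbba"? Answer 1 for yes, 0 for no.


Check if "db" is a subsequence of "dddbba"
Greedy scan:
  Position 0 ('d'): matches sub[0] = 'd'
  Position 1 ('d'): no match needed
  Position 2 ('d'): no match needed
  Position 3 ('b'): matches sub[1] = 'b'
  Position 4 ('b'): no match needed
  Position 5 ('a'): no match needed
All 2 characters matched => is a subsequence

1


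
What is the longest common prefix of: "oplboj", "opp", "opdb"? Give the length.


Words: oplboj, opp, opdb
  Position 0: all 'o' => match
  Position 1: all 'p' => match
  Position 2: ('l', 'p', 'd') => mismatch, stop
LCP = "op" (length 2)

2


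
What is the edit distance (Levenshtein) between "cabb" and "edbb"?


Computing edit distance: "cabb" -> "edbb"
DP table:
           e    d    b    b
      0    1    2    3    4
  c   1    1    2    3    4
  a   2    2    2    3    4
  b   3    3    3    2    3
  b   4    4    4    3    2
Edit distance = dp[4][4] = 2

2


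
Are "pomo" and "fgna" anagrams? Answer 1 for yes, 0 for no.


Strings: "pomo", "fgna"
Sorted first:  moop
Sorted second: afgn
Differ at position 0: 'm' vs 'a' => not anagrams

0


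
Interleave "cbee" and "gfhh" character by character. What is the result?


Interleaving "cbee" and "gfhh":
  Position 0: 'c' from first, 'g' from second => "cg"
  Position 1: 'b' from first, 'f' from second => "bf"
  Position 2: 'e' from first, 'h' from second => "eh"
  Position 3: 'e' from first, 'h' from second => "eh"
Result: cgbfeheh

cgbfeheh


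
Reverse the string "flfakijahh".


Input: flfakijahh
Reading characters right to left:
  Position 9: 'h'
  Position 8: 'h'
  Position 7: 'a'
  Position 6: 'j'
  Position 5: 'i'
  Position 4: 'k'
  Position 3: 'a'
  Position 2: 'f'
  Position 1: 'l'
  Position 0: 'f'
Reversed: hhajikaflf

hhajikaflf


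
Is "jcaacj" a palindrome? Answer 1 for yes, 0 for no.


Input: jcaacj
Reversed: jcaacj
  Compare pos 0 ('j') with pos 5 ('j'): match
  Compare pos 1 ('c') with pos 4 ('c'): match
  Compare pos 2 ('a') with pos 3 ('a'): match
Result: palindrome

1


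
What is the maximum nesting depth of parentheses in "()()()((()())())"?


Input: "()()()((()())())"
Tracking depth:
  Position 0 '(': depth becomes 1
  Position 1 ')': depth becomes 0
  Position 2 '(': depth becomes 1
  Position 3 ')': depth becomes 0
  Position 4 '(': depth becomes 1
  Position 5 ')': depth becomes 0
  Position 6 '(': depth becomes 1
  Position 7 '(': depth becomes 2
  Position 8 '(': depth becomes 3
  Position 9 ')': depth becomes 2
  Position 10 '(': depth becomes 3
  Position 11 ')': depth becomes 2
  Position 12 ')': depth becomes 1
  Position 13 '(': depth becomes 2
  Position 14 ')': depth becomes 1
  Position 15 ')': depth becomes 0
Maximum depth reached: 3

3


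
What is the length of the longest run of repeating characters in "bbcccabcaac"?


Input: "bbcccabcaac"
Scanning for longest run:
  Position 1 ('b'): continues run of 'b', length=2
  Position 2 ('c'): new char, reset run to 1
  Position 3 ('c'): continues run of 'c', length=2
  Position 4 ('c'): continues run of 'c', length=3
  Position 5 ('a'): new char, reset run to 1
  Position 6 ('b'): new char, reset run to 1
  Position 7 ('c'): new char, reset run to 1
  Position 8 ('a'): new char, reset run to 1
  Position 9 ('a'): continues run of 'a', length=2
  Position 10 ('c'): new char, reset run to 1
Longest run: 'c' with length 3

3


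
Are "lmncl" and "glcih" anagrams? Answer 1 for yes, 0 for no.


Strings: "lmncl", "glcih"
Sorted first:  cllmn
Sorted second: cghil
Differ at position 1: 'l' vs 'g' => not anagrams

0


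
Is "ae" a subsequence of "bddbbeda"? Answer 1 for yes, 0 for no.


Check if "ae" is a subsequence of "bddbbeda"
Greedy scan:
  Position 0 ('b'): no match needed
  Position 1 ('d'): no match needed
  Position 2 ('d'): no match needed
  Position 3 ('b'): no match needed
  Position 4 ('b'): no match needed
  Position 5 ('e'): no match needed
  Position 6 ('d'): no match needed
  Position 7 ('a'): matches sub[0] = 'a'
Only matched 1/2 characters => not a subsequence

0


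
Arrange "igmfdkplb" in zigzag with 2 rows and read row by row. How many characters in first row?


Zigzag "igmfdkplb" into 2 rows:
Placing characters:
  'i' => row 0
  'g' => row 1
  'm' => row 0
  'f' => row 1
  'd' => row 0
  'k' => row 1
  'p' => row 0
  'l' => row 1
  'b' => row 0
Rows:
  Row 0: "imdpb"
  Row 1: "gfkl"
First row length: 5

5


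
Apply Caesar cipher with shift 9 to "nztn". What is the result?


Caesar cipher: shift "nztn" by 9
  'n' (pos 13) + 9 = pos 22 = 'w'
  'z' (pos 25) + 9 = pos 8 = 'i'
  't' (pos 19) + 9 = pos 2 = 'c'
  'n' (pos 13) + 9 = pos 22 = 'w'
Result: wicw

wicw


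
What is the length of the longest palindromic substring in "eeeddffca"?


Input: "eeeddffca"
Checking substrings for palindromes:
  [0:3] "eee" (len 3) => palindrome
  [0:2] "ee" (len 2) => palindrome
  [1:3] "ee" (len 2) => palindrome
  [3:5] "dd" (len 2) => palindrome
  [5:7] "ff" (len 2) => palindrome
Longest palindromic substring: "eee" with length 3

3


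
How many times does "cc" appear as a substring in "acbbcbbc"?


Searching for "cc" in "acbbcbbc"
Scanning each position:
  Position 0: "ac" => no
  Position 1: "cb" => no
  Position 2: "bb" => no
  Position 3: "bc" => no
  Position 4: "cb" => no
  Position 5: "bb" => no
  Position 6: "bc" => no
Total occurrences: 0

0


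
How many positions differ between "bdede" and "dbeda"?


Comparing "bdede" and "dbeda" position by position:
  Position 0: 'b' vs 'd' => DIFFER
  Position 1: 'd' vs 'b' => DIFFER
  Position 2: 'e' vs 'e' => same
  Position 3: 'd' vs 'd' => same
  Position 4: 'e' vs 'a' => DIFFER
Positions that differ: 3

3


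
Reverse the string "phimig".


Input: phimig
Reading characters right to left:
  Position 5: 'g'
  Position 4: 'i'
  Position 3: 'm'
  Position 2: 'i'
  Position 1: 'h'
  Position 0: 'p'
Reversed: gimihp

gimihp


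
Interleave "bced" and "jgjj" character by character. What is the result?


Interleaving "bced" and "jgjj":
  Position 0: 'b' from first, 'j' from second => "bj"
  Position 1: 'c' from first, 'g' from second => "cg"
  Position 2: 'e' from first, 'j' from second => "ej"
  Position 3: 'd' from first, 'j' from second => "dj"
Result: bjcgejdj

bjcgejdj


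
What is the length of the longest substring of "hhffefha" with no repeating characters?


Input: "hhffefha"
Sliding window (track last position of each char):
  Position 0 ('h'): window [0,0] length 1 -- new best
  Position 1 ('h'): repeat (last at 0), move window start to 1
  Position 1 ('h'): window [1,1] length 1
  Position 2 ('f'): window [1,2] length 2 -- new best
  Position 3 ('f'): repeat (last at 2), move window start to 3
  Position 3 ('f'): window [3,3] length 1
  Position 4 ('e'): window [3,4] length 2
  Position 5 ('f'): repeat (last at 3), move window start to 4
  Position 5 ('f'): window [4,5] length 2
  Position 6 ('h'): window [4,6] length 3 -- new best
  Position 7 ('a'): window [4,7] length 4 -- new best
Longest substring with no repeats: "efha" with length 4

4


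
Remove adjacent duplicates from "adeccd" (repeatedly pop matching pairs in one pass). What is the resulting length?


Input: adeccd
Stack-based adjacent duplicate removal:
  Read 'a': push. Stack: a
  Read 'd': push. Stack: ad
  Read 'e': push. Stack: ade
  Read 'c': push. Stack: adec
  Read 'c': matches stack top 'c' => pop. Stack: ade
  Read 'd': push. Stack: aded
Final stack: "aded" (length 4)

4


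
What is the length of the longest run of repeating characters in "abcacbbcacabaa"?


Input: "abcacbbcacabaa"
Scanning for longest run:
  Position 1 ('b'): new char, reset run to 1
  Position 2 ('c'): new char, reset run to 1
  Position 3 ('a'): new char, reset run to 1
  Position 4 ('c'): new char, reset run to 1
  Position 5 ('b'): new char, reset run to 1
  Position 6 ('b'): continues run of 'b', length=2
  Position 7 ('c'): new char, reset run to 1
  Position 8 ('a'): new char, reset run to 1
  Position 9 ('c'): new char, reset run to 1
  Position 10 ('a'): new char, reset run to 1
  Position 11 ('b'): new char, reset run to 1
  Position 12 ('a'): new char, reset run to 1
  Position 13 ('a'): continues run of 'a', length=2
Longest run: 'b' with length 2

2


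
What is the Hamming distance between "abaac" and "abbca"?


Comparing "abaac" and "abbca" position by position:
  Position 0: 'a' vs 'a' => same
  Position 1: 'b' vs 'b' => same
  Position 2: 'a' vs 'b' => differ
  Position 3: 'a' vs 'c' => differ
  Position 4: 'c' vs 'a' => differ
Total differences (Hamming distance): 3

3


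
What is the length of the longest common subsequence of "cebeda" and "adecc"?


LCS of "cebeda" and "adecc"
DP table:
           a    d    e    c    c
      0    0    0    0    0    0
  c   0    0    0    0    1    1
  e   0    0    0    1    1    1
  b   0    0    0    1    1    1
  e   0    0    0    1    1    1
  d   0    0    1    1    1    1
  a   0    1    1    1    1    1
LCS length = dp[6][5] = 1

1


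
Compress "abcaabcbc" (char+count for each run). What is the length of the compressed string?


Input: abcaabcbc
Runs:
  'a' x 1 => "a1"
  'b' x 1 => "b1"
  'c' x 1 => "c1"
  'a' x 2 => "a2"
  'b' x 1 => "b1"
  'c' x 1 => "c1"
  'b' x 1 => "b1"
  'c' x 1 => "c1"
Compressed: "a1b1c1a2b1c1b1c1"
Compressed length: 16

16


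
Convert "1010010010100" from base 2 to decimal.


Input: "1010010010100" in base 2
Positional expansion:
  Digit '1' (value 1) x 2^12 = 4096
  Digit '0' (value 0) x 2^11 = 0
  Digit '1' (value 1) x 2^10 = 1024
  Digit '0' (value 0) x 2^9 = 0
  Digit '0' (value 0) x 2^8 = 0
  Digit '1' (value 1) x 2^7 = 128
  Digit '0' (value 0) x 2^6 = 0
  Digit '0' (value 0) x 2^5 = 0
  Digit '1' (value 1) x 2^4 = 16
  Digit '0' (value 0) x 2^3 = 0
  Digit '1' (value 1) x 2^2 = 4
  Digit '0' (value 0) x 2^1 = 0
  Digit '0' (value 0) x 2^0 = 0
Sum = 5268

5268


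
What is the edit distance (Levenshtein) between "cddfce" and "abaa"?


Computing edit distance: "cddfce" -> "abaa"
DP table:
           a    b    a    a
      0    1    2    3    4
  c   1    1    2    3    4
  d   2    2    2    3    4
  d   3    3    3    3    4
  f   4    4    4    4    4
  c   5    5    5    5    5
  e   6    6    6    6    6
Edit distance = dp[6][4] = 6

6


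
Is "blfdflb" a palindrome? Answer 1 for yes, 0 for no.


Input: blfdflb
Reversed: blfdflb
  Compare pos 0 ('b') with pos 6 ('b'): match
  Compare pos 1 ('l') with pos 5 ('l'): match
  Compare pos 2 ('f') with pos 4 ('f'): match
Result: palindrome

1


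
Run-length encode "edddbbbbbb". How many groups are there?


Input: edddbbbbbb
Scanning for consecutive runs:
  Group 1: 'e' x 1 (positions 0-0)
  Group 2: 'd' x 3 (positions 1-3)
  Group 3: 'b' x 6 (positions 4-9)
Total groups: 3

3


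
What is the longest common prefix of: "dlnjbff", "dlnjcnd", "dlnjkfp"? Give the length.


Words: dlnjbff, dlnjcnd, dlnjkfp
  Position 0: all 'd' => match
  Position 1: all 'l' => match
  Position 2: all 'n' => match
  Position 3: all 'j' => match
  Position 4: ('b', 'c', 'k') => mismatch, stop
LCP = "dlnj" (length 4)

4


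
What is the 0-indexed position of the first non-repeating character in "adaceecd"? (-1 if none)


Input: adaceecd
Character frequencies:
  'a': 2
  'c': 2
  'd': 2
  'e': 2
Scanning left to right for freq == 1:
  Position 0 ('a'): freq=2, skip
  Position 1 ('d'): freq=2, skip
  Position 2 ('a'): freq=2, skip
  Position 3 ('c'): freq=2, skip
  Position 4 ('e'): freq=2, skip
  Position 5 ('e'): freq=2, skip
  Position 6 ('c'): freq=2, skip
  Position 7 ('d'): freq=2, skip
  No unique character found => answer = -1

-1


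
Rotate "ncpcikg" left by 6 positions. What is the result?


Input: "ncpcikg", rotate left by 6
First 6 characters: "ncpcik"
Remaining characters: "g"
Concatenate remaining + first: "g" + "ncpcik" = "gncpcik"

gncpcik


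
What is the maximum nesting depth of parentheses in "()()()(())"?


Input: "()()()(())"
Tracking depth:
  Position 0 '(': depth becomes 1
  Position 1 ')': depth becomes 0
  Position 2 '(': depth becomes 1
  Position 3 ')': depth becomes 0
  Position 4 '(': depth becomes 1
  Position 5 ')': depth becomes 0
  Position 6 '(': depth becomes 1
  Position 7 '(': depth becomes 2
  Position 8 ')': depth becomes 1
  Position 9 ')': depth becomes 0
Maximum depth reached: 2

2


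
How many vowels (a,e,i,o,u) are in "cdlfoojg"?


Input: cdlfoojg
Checking each character:
  'c' at position 0: consonant
  'd' at position 1: consonant
  'l' at position 2: consonant
  'f' at position 3: consonant
  'o' at position 4: vowel (running total: 1)
  'o' at position 5: vowel (running total: 2)
  'j' at position 6: consonant
  'g' at position 7: consonant
Total vowels: 2

2


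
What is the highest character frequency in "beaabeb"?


Input: beaabeb
Character counts:
  'a': 2
  'b': 3
  'e': 2
Maximum frequency: 3

3


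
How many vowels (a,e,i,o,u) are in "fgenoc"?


Input: fgenoc
Checking each character:
  'f' at position 0: consonant
  'g' at position 1: consonant
  'e' at position 2: vowel (running total: 1)
  'n' at position 3: consonant
  'o' at position 4: vowel (running total: 2)
  'c' at position 5: consonant
Total vowels: 2

2


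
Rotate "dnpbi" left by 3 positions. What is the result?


Input: "dnpbi", rotate left by 3
First 3 characters: "dnp"
Remaining characters: "bi"
Concatenate remaining + first: "bi" + "dnp" = "bidnp"

bidnp


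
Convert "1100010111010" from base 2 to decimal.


Input: "1100010111010" in base 2
Positional expansion:
  Digit '1' (value 1) x 2^12 = 4096
  Digit '1' (value 1) x 2^11 = 2048
  Digit '0' (value 0) x 2^10 = 0
  Digit '0' (value 0) x 2^9 = 0
  Digit '0' (value 0) x 2^8 = 0
  Digit '1' (value 1) x 2^7 = 128
  Digit '0' (value 0) x 2^6 = 0
  Digit '1' (value 1) x 2^5 = 32
  Digit '1' (value 1) x 2^4 = 16
  Digit '1' (value 1) x 2^3 = 8
  Digit '0' (value 0) x 2^2 = 0
  Digit '1' (value 1) x 2^1 = 2
  Digit '0' (value 0) x 2^0 = 0
Sum = 6330

6330


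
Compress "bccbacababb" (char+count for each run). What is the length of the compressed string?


Input: bccbacababb
Runs:
  'b' x 1 => "b1"
  'c' x 2 => "c2"
  'b' x 1 => "b1"
  'a' x 1 => "a1"
  'c' x 1 => "c1"
  'a' x 1 => "a1"
  'b' x 1 => "b1"
  'a' x 1 => "a1"
  'b' x 2 => "b2"
Compressed: "b1c2b1a1c1a1b1a1b2"
Compressed length: 18

18


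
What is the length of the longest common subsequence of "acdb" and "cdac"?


LCS of "acdb" and "cdac"
DP table:
           c    d    a    c
      0    0    0    0    0
  a   0    0    0    1    1
  c   0    1    1    1    2
  d   0    1    2    2    2
  b   0    1    2    2    2
LCS length = dp[4][4] = 2

2


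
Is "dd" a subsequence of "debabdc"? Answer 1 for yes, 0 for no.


Check if "dd" is a subsequence of "debabdc"
Greedy scan:
  Position 0 ('d'): matches sub[0] = 'd'
  Position 1 ('e'): no match needed
  Position 2 ('b'): no match needed
  Position 3 ('a'): no match needed
  Position 4 ('b'): no match needed
  Position 5 ('d'): matches sub[1] = 'd'
  Position 6 ('c'): no match needed
All 2 characters matched => is a subsequence

1


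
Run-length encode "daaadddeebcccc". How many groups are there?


Input: daaadddeebcccc
Scanning for consecutive runs:
  Group 1: 'd' x 1 (positions 0-0)
  Group 2: 'a' x 3 (positions 1-3)
  Group 3: 'd' x 3 (positions 4-6)
  Group 4: 'e' x 2 (positions 7-8)
  Group 5: 'b' x 1 (positions 9-9)
  Group 6: 'c' x 4 (positions 10-13)
Total groups: 6

6


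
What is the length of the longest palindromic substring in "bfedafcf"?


Input: "bfedafcf"
Checking substrings for palindromes:
  [5:8] "fcf" (len 3) => palindrome
Longest palindromic substring: "fcf" with length 3

3


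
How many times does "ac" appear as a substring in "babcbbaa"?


Searching for "ac" in "babcbbaa"
Scanning each position:
  Position 0: "ba" => no
  Position 1: "ab" => no
  Position 2: "bc" => no
  Position 3: "cb" => no
  Position 4: "bb" => no
  Position 5: "ba" => no
  Position 6: "aa" => no
Total occurrences: 0

0


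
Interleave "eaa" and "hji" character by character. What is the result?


Interleaving "eaa" and "hji":
  Position 0: 'e' from first, 'h' from second => "eh"
  Position 1: 'a' from first, 'j' from second => "aj"
  Position 2: 'a' from first, 'i' from second => "ai"
Result: ehajai

ehajai


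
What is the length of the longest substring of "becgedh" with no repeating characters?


Input: "becgedh"
Sliding window (track last position of each char):
  Position 0 ('b'): window [0,0] length 1 -- new best
  Position 1 ('e'): window [0,1] length 2 -- new best
  Position 2 ('c'): window [0,2] length 3 -- new best
  Position 3 ('g'): window [0,3] length 4 -- new best
  Position 4 ('e'): repeat (last at 1), move window start to 2
  Position 4 ('e'): window [2,4] length 3
  Position 5 ('d'): window [2,5] length 4
  Position 6 ('h'): window [2,6] length 5 -- new best
Longest substring with no repeats: "cgedh" with length 5

5


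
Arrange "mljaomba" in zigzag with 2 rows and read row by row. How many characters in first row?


Zigzag "mljaomba" into 2 rows:
Placing characters:
  'm' => row 0
  'l' => row 1
  'j' => row 0
  'a' => row 1
  'o' => row 0
  'm' => row 1
  'b' => row 0
  'a' => row 1
Rows:
  Row 0: "mjob"
  Row 1: "lama"
First row length: 4

4


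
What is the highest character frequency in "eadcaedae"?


Input: eadcaedae
Character counts:
  'a': 3
  'c': 1
  'd': 2
  'e': 3
Maximum frequency: 3

3


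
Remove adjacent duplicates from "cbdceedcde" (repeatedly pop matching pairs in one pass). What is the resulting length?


Input: cbdceedcde
Stack-based adjacent duplicate removal:
  Read 'c': push. Stack: c
  Read 'b': push. Stack: cb
  Read 'd': push. Stack: cbd
  Read 'c': push. Stack: cbdc
  Read 'e': push. Stack: cbdce
  Read 'e': matches stack top 'e' => pop. Stack: cbdc
  Read 'd': push. Stack: cbdcd
  Read 'c': push. Stack: cbdcdc
  Read 'd': push. Stack: cbdcdcd
  Read 'e': push. Stack: cbdcdcde
Final stack: "cbdcdcde" (length 8)

8


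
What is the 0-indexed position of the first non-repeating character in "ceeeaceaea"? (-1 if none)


Input: ceeeaceaea
Character frequencies:
  'a': 3
  'c': 2
  'e': 5
Scanning left to right for freq == 1:
  Position 0 ('c'): freq=2, skip
  Position 1 ('e'): freq=5, skip
  Position 2 ('e'): freq=5, skip
  Position 3 ('e'): freq=5, skip
  Position 4 ('a'): freq=3, skip
  Position 5 ('c'): freq=2, skip
  Position 6 ('e'): freq=5, skip
  Position 7 ('a'): freq=3, skip
  Position 8 ('e'): freq=5, skip
  Position 9 ('a'): freq=3, skip
  No unique character found => answer = -1

-1


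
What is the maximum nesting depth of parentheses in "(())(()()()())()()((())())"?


Input: "(())(()()()())()()((())())"
Tracking depth:
  Position 0 '(': depth becomes 1
  Position 1 '(': depth becomes 2
  Position 2 ')': depth becomes 1
  Position 3 ')': depth becomes 0
  Position 4 '(': depth becomes 1
  Position 5 '(': depth becomes 2
  Position 6 ')': depth becomes 1
  Position 7 '(': depth becomes 2
  Position 8 ')': depth becomes 1
  Position 9 '(': depth becomes 2
  Position 10 ')': depth becomes 1
  Position 11 '(': depth becomes 2
  Position 12 ')': depth becomes 1
  Position 13 ')': depth becomes 0
  Position 14 '(': depth becomes 1
  Position 15 ')': depth becomes 0
  Position 16 '(': depth becomes 1
  Position 17 ')': depth becomes 0
  Position 18 '(': depth becomes 1
  Position 19 '(': depth becomes 2
  Position 20 '(': depth becomes 3
  Position 21 ')': depth becomes 2
  Position 22 ')': depth becomes 1
  Position 23 '(': depth becomes 2
  Position 24 ')': depth becomes 1
  Position 25 ')': depth becomes 0
Maximum depth reached: 3

3


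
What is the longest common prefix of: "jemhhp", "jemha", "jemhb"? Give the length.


Words: jemhhp, jemha, jemhb
  Position 0: all 'j' => match
  Position 1: all 'e' => match
  Position 2: all 'm' => match
  Position 3: all 'h' => match
  Position 4: ('h', 'a', 'b') => mismatch, stop
LCP = "jemh" (length 4)

4


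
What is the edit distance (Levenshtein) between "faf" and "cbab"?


Computing edit distance: "faf" -> "cbab"
DP table:
           c    b    a    b
      0    1    2    3    4
  f   1    1    2    3    4
  a   2    2    2    2    3
  f   3    3    3    3    3
Edit distance = dp[3][4] = 3

3


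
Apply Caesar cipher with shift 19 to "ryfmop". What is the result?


Caesar cipher: shift "ryfmop" by 19
  'r' (pos 17) + 19 = pos 10 = 'k'
  'y' (pos 24) + 19 = pos 17 = 'r'
  'f' (pos 5) + 19 = pos 24 = 'y'
  'm' (pos 12) + 19 = pos 5 = 'f'
  'o' (pos 14) + 19 = pos 7 = 'h'
  'p' (pos 15) + 19 = pos 8 = 'i'
Result: kryfhi

kryfhi


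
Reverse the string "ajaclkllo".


Input: ajaclkllo
Reading characters right to left:
  Position 8: 'o'
  Position 7: 'l'
  Position 6: 'l'
  Position 5: 'k'
  Position 4: 'l'
  Position 3: 'c'
  Position 2: 'a'
  Position 1: 'j'
  Position 0: 'a'
Reversed: ollklcaja

ollklcaja


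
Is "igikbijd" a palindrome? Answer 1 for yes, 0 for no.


Input: igikbijd
Reversed: djibkigi
  Compare pos 0 ('i') with pos 7 ('d'): MISMATCH
  Compare pos 1 ('g') with pos 6 ('j'): MISMATCH
  Compare pos 2 ('i') with pos 5 ('i'): match
  Compare pos 3 ('k') with pos 4 ('b'): MISMATCH
Result: not a palindrome

0


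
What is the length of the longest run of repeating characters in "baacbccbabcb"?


Input: "baacbccbabcb"
Scanning for longest run:
  Position 1 ('a'): new char, reset run to 1
  Position 2 ('a'): continues run of 'a', length=2
  Position 3 ('c'): new char, reset run to 1
  Position 4 ('b'): new char, reset run to 1
  Position 5 ('c'): new char, reset run to 1
  Position 6 ('c'): continues run of 'c', length=2
  Position 7 ('b'): new char, reset run to 1
  Position 8 ('a'): new char, reset run to 1
  Position 9 ('b'): new char, reset run to 1
  Position 10 ('c'): new char, reset run to 1
  Position 11 ('b'): new char, reset run to 1
Longest run: 'a' with length 2

2


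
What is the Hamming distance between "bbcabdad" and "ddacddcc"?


Comparing "bbcabdad" and "ddacddcc" position by position:
  Position 0: 'b' vs 'd' => differ
  Position 1: 'b' vs 'd' => differ
  Position 2: 'c' vs 'a' => differ
  Position 3: 'a' vs 'c' => differ
  Position 4: 'b' vs 'd' => differ
  Position 5: 'd' vs 'd' => same
  Position 6: 'a' vs 'c' => differ
  Position 7: 'd' vs 'c' => differ
Total differences (Hamming distance): 7

7


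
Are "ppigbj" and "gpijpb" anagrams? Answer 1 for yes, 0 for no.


Strings: "ppigbj", "gpijpb"
Sorted first:  bgijpp
Sorted second: bgijpp
Sorted forms match => anagrams

1


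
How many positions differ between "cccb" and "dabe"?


Comparing "cccb" and "dabe" position by position:
  Position 0: 'c' vs 'd' => DIFFER
  Position 1: 'c' vs 'a' => DIFFER
  Position 2: 'c' vs 'b' => DIFFER
  Position 3: 'b' vs 'e' => DIFFER
Positions that differ: 4

4


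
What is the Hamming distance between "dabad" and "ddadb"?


Comparing "dabad" and "ddadb" position by position:
  Position 0: 'd' vs 'd' => same
  Position 1: 'a' vs 'd' => differ
  Position 2: 'b' vs 'a' => differ
  Position 3: 'a' vs 'd' => differ
  Position 4: 'd' vs 'b' => differ
Total differences (Hamming distance): 4

4


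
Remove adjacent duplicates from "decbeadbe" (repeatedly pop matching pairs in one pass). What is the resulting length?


Input: decbeadbe
Stack-based adjacent duplicate removal:
  Read 'd': push. Stack: d
  Read 'e': push. Stack: de
  Read 'c': push. Stack: dec
  Read 'b': push. Stack: decb
  Read 'e': push. Stack: decbe
  Read 'a': push. Stack: decbea
  Read 'd': push. Stack: decbead
  Read 'b': push. Stack: decbeadb
  Read 'e': push. Stack: decbeadbe
Final stack: "decbeadbe" (length 9)

9


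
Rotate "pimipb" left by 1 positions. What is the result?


Input: "pimipb", rotate left by 1
First 1 characters: "p"
Remaining characters: "imipb"
Concatenate remaining + first: "imipb" + "p" = "imipbp"

imipbp


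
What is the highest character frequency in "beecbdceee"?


Input: beecbdceee
Character counts:
  'b': 2
  'c': 2
  'd': 1
  'e': 5
Maximum frequency: 5

5


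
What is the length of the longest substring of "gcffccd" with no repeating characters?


Input: "gcffccd"
Sliding window (track last position of each char):
  Position 0 ('g'): window [0,0] length 1 -- new best
  Position 1 ('c'): window [0,1] length 2 -- new best
  Position 2 ('f'): window [0,2] length 3 -- new best
  Position 3 ('f'): repeat (last at 2), move window start to 3
  Position 3 ('f'): window [3,3] length 1
  Position 4 ('c'): window [3,4] length 2
  Position 5 ('c'): repeat (last at 4), move window start to 5
  Position 5 ('c'): window [5,5] length 1
  Position 6 ('d'): window [5,6] length 2
Longest substring with no repeats: "gcf" with length 3

3


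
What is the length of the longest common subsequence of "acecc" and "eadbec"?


LCS of "acecc" and "eadbec"
DP table:
           e    a    d    b    e    c
      0    0    0    0    0    0    0
  a   0    0    1    1    1    1    1
  c   0    0    1    1    1    1    2
  e   0    1    1    1    1    2    2
  c   0    1    1    1    1    2    3
  c   0    1    1    1    1    2    3
LCS length = dp[5][6] = 3

3


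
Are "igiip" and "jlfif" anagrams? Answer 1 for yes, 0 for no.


Strings: "igiip", "jlfif"
Sorted first:  giiip
Sorted second: ffijl
Differ at position 0: 'g' vs 'f' => not anagrams

0


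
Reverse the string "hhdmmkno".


Input: hhdmmkno
Reading characters right to left:
  Position 7: 'o'
  Position 6: 'n'
  Position 5: 'k'
  Position 4: 'm'
  Position 3: 'm'
  Position 2: 'd'
  Position 1: 'h'
  Position 0: 'h'
Reversed: onkmmdhh

onkmmdhh


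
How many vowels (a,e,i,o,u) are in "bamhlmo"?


Input: bamhlmo
Checking each character:
  'b' at position 0: consonant
  'a' at position 1: vowel (running total: 1)
  'm' at position 2: consonant
  'h' at position 3: consonant
  'l' at position 4: consonant
  'm' at position 5: consonant
  'o' at position 6: vowel (running total: 2)
Total vowels: 2

2


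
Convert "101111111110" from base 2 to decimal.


Input: "101111111110" in base 2
Positional expansion:
  Digit '1' (value 1) x 2^11 = 2048
  Digit '0' (value 0) x 2^10 = 0
  Digit '1' (value 1) x 2^9 = 512
  Digit '1' (value 1) x 2^8 = 256
  Digit '1' (value 1) x 2^7 = 128
  Digit '1' (value 1) x 2^6 = 64
  Digit '1' (value 1) x 2^5 = 32
  Digit '1' (value 1) x 2^4 = 16
  Digit '1' (value 1) x 2^3 = 8
  Digit '1' (value 1) x 2^2 = 4
  Digit '1' (value 1) x 2^1 = 2
  Digit '0' (value 0) x 2^0 = 0
Sum = 3070

3070


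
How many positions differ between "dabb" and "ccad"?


Comparing "dabb" and "ccad" position by position:
  Position 0: 'd' vs 'c' => DIFFER
  Position 1: 'a' vs 'c' => DIFFER
  Position 2: 'b' vs 'a' => DIFFER
  Position 3: 'b' vs 'd' => DIFFER
Positions that differ: 4

4


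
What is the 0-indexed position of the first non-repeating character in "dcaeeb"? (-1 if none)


Input: dcaeeb
Character frequencies:
  'a': 1
  'b': 1
  'c': 1
  'd': 1
  'e': 2
Scanning left to right for freq == 1:
  Position 0 ('d'): unique! => answer = 0

0


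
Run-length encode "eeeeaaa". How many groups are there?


Input: eeeeaaa
Scanning for consecutive runs:
  Group 1: 'e' x 4 (positions 0-3)
  Group 2: 'a' x 3 (positions 4-6)
Total groups: 2

2


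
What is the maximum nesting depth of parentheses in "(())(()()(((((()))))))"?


Input: "(())(()()(((((()))))))"
Tracking depth:
  Position 0 '(': depth becomes 1
  Position 1 '(': depth becomes 2
  Position 2 ')': depth becomes 1
  Position 3 ')': depth becomes 0
  Position 4 '(': depth becomes 1
  Position 5 '(': depth becomes 2
  Position 6 ')': depth becomes 1
  Position 7 '(': depth becomes 2
  Position 8 ')': depth becomes 1
  Position 9 '(': depth becomes 2
  Position 10 '(': depth becomes 3
  Position 11 '(': depth becomes 4
  Position 12 '(': depth becomes 5
  Position 13 '(': depth becomes 6
  Position 14 '(': depth becomes 7
  Position 15 ')': depth becomes 6
  Position 16 ')': depth becomes 5
  Position 17 ')': depth becomes 4
  Position 18 ')': depth becomes 3
  Position 19 ')': depth becomes 2
  Position 20 ')': depth becomes 1
  Position 21 ')': depth becomes 0
Maximum depth reached: 7

7


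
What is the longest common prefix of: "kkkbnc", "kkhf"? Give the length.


Words: kkkbnc, kkhf
  Position 0: all 'k' => match
  Position 1: all 'k' => match
  Position 2: ('k', 'h') => mismatch, stop
LCP = "kk" (length 2)

2


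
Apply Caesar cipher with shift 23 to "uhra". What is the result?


Caesar cipher: shift "uhra" by 23
  'u' (pos 20) + 23 = pos 17 = 'r'
  'h' (pos 7) + 23 = pos 4 = 'e'
  'r' (pos 17) + 23 = pos 14 = 'o'
  'a' (pos 0) + 23 = pos 23 = 'x'
Result: reox

reox


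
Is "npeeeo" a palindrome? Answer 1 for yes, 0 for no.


Input: npeeeo
Reversed: oeeepn
  Compare pos 0 ('n') with pos 5 ('o'): MISMATCH
  Compare pos 1 ('p') with pos 4 ('e'): MISMATCH
  Compare pos 2 ('e') with pos 3 ('e'): match
Result: not a palindrome

0


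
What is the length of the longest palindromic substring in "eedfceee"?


Input: "eedfceee"
Checking substrings for palindromes:
  [5:8] "eee" (len 3) => palindrome
  [0:2] "ee" (len 2) => palindrome
  [5:7] "ee" (len 2) => palindrome
  [6:8] "ee" (len 2) => palindrome
Longest palindromic substring: "eee" with length 3

3


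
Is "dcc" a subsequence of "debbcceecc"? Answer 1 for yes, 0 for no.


Check if "dcc" is a subsequence of "debbcceecc"
Greedy scan:
  Position 0 ('d'): matches sub[0] = 'd'
  Position 1 ('e'): no match needed
  Position 2 ('b'): no match needed
  Position 3 ('b'): no match needed
  Position 4 ('c'): matches sub[1] = 'c'
  Position 5 ('c'): matches sub[2] = 'c'
  Position 6 ('e'): no match needed
  Position 7 ('e'): no match needed
  Position 8 ('c'): no match needed
  Position 9 ('c'): no match needed
All 3 characters matched => is a subsequence

1


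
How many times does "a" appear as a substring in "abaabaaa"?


Searching for "a" in "abaabaaa"
Scanning each position:
  Position 0: "a" => MATCH
  Position 1: "b" => no
  Position 2: "a" => MATCH
  Position 3: "a" => MATCH
  Position 4: "b" => no
  Position 5: "a" => MATCH
  Position 6: "a" => MATCH
  Position 7: "a" => MATCH
Total occurrences: 6

6


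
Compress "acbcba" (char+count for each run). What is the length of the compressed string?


Input: acbcba
Runs:
  'a' x 1 => "a1"
  'c' x 1 => "c1"
  'b' x 1 => "b1"
  'c' x 1 => "c1"
  'b' x 1 => "b1"
  'a' x 1 => "a1"
Compressed: "a1c1b1c1b1a1"
Compressed length: 12

12


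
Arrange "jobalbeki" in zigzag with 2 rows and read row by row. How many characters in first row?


Zigzag "jobalbeki" into 2 rows:
Placing characters:
  'j' => row 0
  'o' => row 1
  'b' => row 0
  'a' => row 1
  'l' => row 0
  'b' => row 1
  'e' => row 0
  'k' => row 1
  'i' => row 0
Rows:
  Row 0: "jblei"
  Row 1: "oabk"
First row length: 5

5


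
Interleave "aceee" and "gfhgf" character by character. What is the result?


Interleaving "aceee" and "gfhgf":
  Position 0: 'a' from first, 'g' from second => "ag"
  Position 1: 'c' from first, 'f' from second => "cf"
  Position 2: 'e' from first, 'h' from second => "eh"
  Position 3: 'e' from first, 'g' from second => "eg"
  Position 4: 'e' from first, 'f' from second => "ef"
Result: agcfehegef

agcfehegef


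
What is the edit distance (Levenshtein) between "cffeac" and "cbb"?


Computing edit distance: "cffeac" -> "cbb"
DP table:
           c    b    b
      0    1    2    3
  c   1    0    1    2
  f   2    1    1    2
  f   3    2    2    2
  e   4    3    3    3
  a   5    4    4    4
  c   6    5    5    5
Edit distance = dp[6][3] = 5

5


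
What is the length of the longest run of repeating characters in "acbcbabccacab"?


Input: "acbcbabccacab"
Scanning for longest run:
  Position 1 ('c'): new char, reset run to 1
  Position 2 ('b'): new char, reset run to 1
  Position 3 ('c'): new char, reset run to 1
  Position 4 ('b'): new char, reset run to 1
  Position 5 ('a'): new char, reset run to 1
  Position 6 ('b'): new char, reset run to 1
  Position 7 ('c'): new char, reset run to 1
  Position 8 ('c'): continues run of 'c', length=2
  Position 9 ('a'): new char, reset run to 1
  Position 10 ('c'): new char, reset run to 1
  Position 11 ('a'): new char, reset run to 1
  Position 12 ('b'): new char, reset run to 1
Longest run: 'c' with length 2

2


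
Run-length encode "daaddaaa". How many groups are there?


Input: daaddaaa
Scanning for consecutive runs:
  Group 1: 'd' x 1 (positions 0-0)
  Group 2: 'a' x 2 (positions 1-2)
  Group 3: 'd' x 2 (positions 3-4)
  Group 4: 'a' x 3 (positions 5-7)
Total groups: 4

4


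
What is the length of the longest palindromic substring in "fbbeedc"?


Input: "fbbeedc"
Checking substrings for palindromes:
  [1:3] "bb" (len 2) => palindrome
  [3:5] "ee" (len 2) => palindrome
Longest palindromic substring: "bb" with length 2

2


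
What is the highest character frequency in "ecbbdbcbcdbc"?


Input: ecbbdbcbcdbc
Character counts:
  'b': 5
  'c': 4
  'd': 2
  'e': 1
Maximum frequency: 5

5


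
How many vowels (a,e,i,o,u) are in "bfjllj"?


Input: bfjllj
Checking each character:
  'b' at position 0: consonant
  'f' at position 1: consonant
  'j' at position 2: consonant
  'l' at position 3: consonant
  'l' at position 4: consonant
  'j' at position 5: consonant
Total vowels: 0

0


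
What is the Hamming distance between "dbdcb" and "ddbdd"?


Comparing "dbdcb" and "ddbdd" position by position:
  Position 0: 'd' vs 'd' => same
  Position 1: 'b' vs 'd' => differ
  Position 2: 'd' vs 'b' => differ
  Position 3: 'c' vs 'd' => differ
  Position 4: 'b' vs 'd' => differ
Total differences (Hamming distance): 4

4


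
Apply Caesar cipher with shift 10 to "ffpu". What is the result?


Caesar cipher: shift "ffpu" by 10
  'f' (pos 5) + 10 = pos 15 = 'p'
  'f' (pos 5) + 10 = pos 15 = 'p'
  'p' (pos 15) + 10 = pos 25 = 'z'
  'u' (pos 20) + 10 = pos 4 = 'e'
Result: ppze

ppze


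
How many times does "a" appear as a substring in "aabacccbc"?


Searching for "a" in "aabacccbc"
Scanning each position:
  Position 0: "a" => MATCH
  Position 1: "a" => MATCH
  Position 2: "b" => no
  Position 3: "a" => MATCH
  Position 4: "c" => no
  Position 5: "c" => no
  Position 6: "c" => no
  Position 7: "b" => no
  Position 8: "c" => no
Total occurrences: 3

3
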